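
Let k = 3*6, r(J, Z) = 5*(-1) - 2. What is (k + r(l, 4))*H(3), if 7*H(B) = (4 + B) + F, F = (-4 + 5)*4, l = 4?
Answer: 121/7 ≈ 17.286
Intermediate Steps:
F = 4 (F = 1*4 = 4)
r(J, Z) = -7 (r(J, Z) = -5 - 2 = -7)
H(B) = 8/7 + B/7 (H(B) = ((4 + B) + 4)/7 = (8 + B)/7 = 8/7 + B/7)
k = 18
(k + r(l, 4))*H(3) = (18 - 7)*(8/7 + (1/7)*3) = 11*(8/7 + 3/7) = 11*(11/7) = 121/7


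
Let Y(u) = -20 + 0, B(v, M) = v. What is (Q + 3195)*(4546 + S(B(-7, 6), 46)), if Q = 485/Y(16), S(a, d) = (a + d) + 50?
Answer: 58785705/4 ≈ 1.4696e+7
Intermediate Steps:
S(a, d) = 50 + a + d
Y(u) = -20
Q = -97/4 (Q = 485/(-20) = 485*(-1/20) = -97/4 ≈ -24.250)
(Q + 3195)*(4546 + S(B(-7, 6), 46)) = (-97/4 + 3195)*(4546 + (50 - 7 + 46)) = 12683*(4546 + 89)/4 = (12683/4)*4635 = 58785705/4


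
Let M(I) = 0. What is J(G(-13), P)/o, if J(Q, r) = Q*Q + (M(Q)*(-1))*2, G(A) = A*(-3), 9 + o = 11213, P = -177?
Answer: 1521/11204 ≈ 0.13576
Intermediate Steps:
o = 11204 (o = -9 + 11213 = 11204)
G(A) = -3*A
J(Q, r) = Q² (J(Q, r) = Q*Q + (0*(-1))*2 = Q² + 0*2 = Q² + 0 = Q²)
J(G(-13), P)/o = (-3*(-13))²/11204 = 39²*(1/11204) = 1521*(1/11204) = 1521/11204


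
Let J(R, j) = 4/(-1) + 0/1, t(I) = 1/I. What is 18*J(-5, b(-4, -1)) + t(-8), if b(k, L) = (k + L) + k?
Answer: -577/8 ≈ -72.125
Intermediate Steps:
b(k, L) = L + 2*k (b(k, L) = (L + k) + k = L + 2*k)
J(R, j) = -4 (J(R, j) = 4*(-1) + 0*1 = -4 + 0 = -4)
18*J(-5, b(-4, -1)) + t(-8) = 18*(-4) + 1/(-8) = -72 - 1/8 = -577/8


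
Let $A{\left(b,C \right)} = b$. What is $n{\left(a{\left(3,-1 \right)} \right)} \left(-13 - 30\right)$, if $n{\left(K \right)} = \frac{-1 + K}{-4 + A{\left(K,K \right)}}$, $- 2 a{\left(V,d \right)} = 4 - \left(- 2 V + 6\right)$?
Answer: $- \frac{43}{2} \approx -21.5$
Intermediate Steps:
$a{\left(V,d \right)} = 1 - V$ ($a{\left(V,d \right)} = - \frac{4 - \left(- 2 V + 6\right)}{2} = - \frac{4 - \left(6 - 2 V\right)}{2} = - \frac{4 + \left(-6 + 2 V\right)}{2} = - \frac{-2 + 2 V}{2} = 1 - V$)
$n{\left(K \right)} = \frac{-1 + K}{-4 + K}$
$n{\left(a{\left(3,-1 \right)} \right)} \left(-13 - 30\right) = \frac{-1 + \left(1 - 3\right)}{-4 + \left(1 - 3\right)} \left(-13 - 30\right) = \frac{-1 + \left(1 - 3\right)}{-4 + \left(1 - 3\right)} \left(-43\right) = \frac{-1 - 2}{-4 - 2} \left(-43\right) = \frac{1}{-6} \left(-3\right) \left(-43\right) = \left(- \frac{1}{6}\right) \left(-3\right) \left(-43\right) = \frac{1}{2} \left(-43\right) = - \frac{43}{2}$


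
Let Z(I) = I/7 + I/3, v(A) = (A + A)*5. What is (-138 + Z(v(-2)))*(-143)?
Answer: 443014/21 ≈ 21096.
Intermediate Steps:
v(A) = 10*A (v(A) = (2*A)*5 = 10*A)
Z(I) = 10*I/21 (Z(I) = I*(1/7) + I*(1/3) = I/7 + I/3 = 10*I/21)
(-138 + Z(v(-2)))*(-143) = (-138 + 10*(10*(-2))/21)*(-143) = (-138 + (10/21)*(-20))*(-143) = (-138 - 200/21)*(-143) = -3098/21*(-143) = 443014/21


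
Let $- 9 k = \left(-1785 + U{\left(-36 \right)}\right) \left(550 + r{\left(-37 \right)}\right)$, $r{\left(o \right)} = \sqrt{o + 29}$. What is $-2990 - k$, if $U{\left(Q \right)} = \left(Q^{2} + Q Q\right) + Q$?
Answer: $\frac{132380}{3} + \frac{514 i \sqrt{2}}{3} \approx 44127.0 + 242.3 i$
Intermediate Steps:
$r{\left(o \right)} = \sqrt{29 + o}$
$U{\left(Q \right)} = Q + 2 Q^{2}$ ($U{\left(Q \right)} = \left(Q^{2} + Q^{2}\right) + Q = 2 Q^{2} + Q = Q + 2 Q^{2}$)
$k = - \frac{141350}{3} - \frac{514 i \sqrt{2}}{3}$ ($k = - \frac{\left(-1785 - 36 \left(1 + 2 \left(-36\right)\right)\right) \left(550 + \sqrt{29 - 37}\right)}{9} = - \frac{\left(-1785 - 36 \left(1 - 72\right)\right) \left(550 + \sqrt{-8}\right)}{9} = - \frac{\left(-1785 - -2556\right) \left(550 + 2 i \sqrt{2}\right)}{9} = - \frac{\left(-1785 + 2556\right) \left(550 + 2 i \sqrt{2}\right)}{9} = - \frac{771 \left(550 + 2 i \sqrt{2}\right)}{9} = - \frac{424050 + 1542 i \sqrt{2}}{9} = - \frac{141350}{3} - \frac{514 i \sqrt{2}}{3} \approx -47117.0 - 242.3 i$)
$-2990 - k = -2990 - \left(- \frac{141350}{3} - \frac{514 i \sqrt{2}}{3}\right) = -2990 + \left(\frac{141350}{3} + \frac{514 i \sqrt{2}}{3}\right) = \frac{132380}{3} + \frac{514 i \sqrt{2}}{3}$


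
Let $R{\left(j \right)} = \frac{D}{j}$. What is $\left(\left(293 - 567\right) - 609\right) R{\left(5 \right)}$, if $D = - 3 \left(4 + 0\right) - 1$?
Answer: $\frac{11479}{5} \approx 2295.8$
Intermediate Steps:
$D = -13$ ($D = \left(-3\right) 4 - 1 = -12 - 1 = -13$)
$R{\left(j \right)} = - \frac{13}{j}$
$\left(\left(293 - 567\right) - 609\right) R{\left(5 \right)} = \left(\left(293 - 567\right) - 609\right) \left(- \frac{13}{5}\right) = \left(-274 - 609\right) \left(\left(-13\right) \frac{1}{5}\right) = \left(-883\right) \left(- \frac{13}{5}\right) = \frac{11479}{5}$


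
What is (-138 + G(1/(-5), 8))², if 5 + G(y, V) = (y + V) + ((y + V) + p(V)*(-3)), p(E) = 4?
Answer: 485809/25 ≈ 19432.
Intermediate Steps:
G(y, V) = -17 + 2*V + 2*y (G(y, V) = -5 + ((y + V) + ((y + V) + 4*(-3))) = -5 + ((V + y) + ((V + y) - 12)) = -5 + ((V + y) + (-12 + V + y)) = -5 + (-12 + 2*V + 2*y) = -17 + 2*V + 2*y)
(-138 + G(1/(-5), 8))² = (-138 + (-17 + 2*8 + 2/(-5)))² = (-138 + (-17 + 16 + 2*(-⅕)))² = (-138 + (-17 + 16 - ⅖))² = (-138 - 7/5)² = (-697/5)² = 485809/25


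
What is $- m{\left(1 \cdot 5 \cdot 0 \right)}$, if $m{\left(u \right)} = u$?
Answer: $0$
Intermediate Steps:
$- m{\left(1 \cdot 5 \cdot 0 \right)} = - 1 \cdot 5 \cdot 0 = - 5 \cdot 0 = \left(-1\right) 0 = 0$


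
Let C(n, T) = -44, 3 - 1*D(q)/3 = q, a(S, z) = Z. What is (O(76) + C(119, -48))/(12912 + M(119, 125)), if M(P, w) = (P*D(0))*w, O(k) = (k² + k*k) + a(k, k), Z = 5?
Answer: 11513/146787 ≈ 0.078433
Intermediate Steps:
a(S, z) = 5
D(q) = 9 - 3*q
O(k) = 5 + 2*k² (O(k) = (k² + k*k) + 5 = (k² + k²) + 5 = 2*k² + 5 = 5 + 2*k²)
M(P, w) = 9*P*w (M(P, w) = (P*(9 - 3*0))*w = (P*(9 + 0))*w = (P*9)*w = (9*P)*w = 9*P*w)
(O(76) + C(119, -48))/(12912 + M(119, 125)) = ((5 + 2*76²) - 44)/(12912 + 9*119*125) = ((5 + 2*5776) - 44)/(12912 + 133875) = ((5 + 11552) - 44)/146787 = (11557 - 44)*(1/146787) = 11513*(1/146787) = 11513/146787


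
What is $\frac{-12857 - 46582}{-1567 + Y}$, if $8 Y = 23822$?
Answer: $- \frac{79252}{1881} \approx -42.133$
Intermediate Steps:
$Y = \frac{11911}{4}$ ($Y = \frac{1}{8} \cdot 23822 = \frac{11911}{4} \approx 2977.8$)
$\frac{-12857 - 46582}{-1567 + Y} = \frac{-12857 - 46582}{-1567 + \frac{11911}{4}} = - \frac{59439}{\frac{5643}{4}} = \left(-59439\right) \frac{4}{5643} = - \frac{79252}{1881}$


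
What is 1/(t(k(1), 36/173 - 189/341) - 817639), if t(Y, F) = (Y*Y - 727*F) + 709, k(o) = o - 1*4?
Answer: -58993/48177774486 ≈ -1.2245e-6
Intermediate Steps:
k(o) = -4 + o (k(o) = o - 4 = -4 + o)
t(Y, F) = 709 + Y² - 727*F (t(Y, F) = (Y² - 727*F) + 709 = 709 + Y² - 727*F)
1/(t(k(1), 36/173 - 189/341) - 817639) = 1/((709 + (-4 + 1)² - 727*(36/173 - 189/341)) - 817639) = 1/((709 + (-3)² - 727*(36*(1/173) - 189*1/341)) - 817639) = 1/((709 + 9 - 727*(36/173 - 189/341)) - 817639) = 1/((709 + 9 - 727*(-20421/58993)) - 817639) = 1/((709 + 9 + 14846067/58993) - 817639) = 1/(57203041/58993 - 817639) = 1/(-48177774486/58993) = -58993/48177774486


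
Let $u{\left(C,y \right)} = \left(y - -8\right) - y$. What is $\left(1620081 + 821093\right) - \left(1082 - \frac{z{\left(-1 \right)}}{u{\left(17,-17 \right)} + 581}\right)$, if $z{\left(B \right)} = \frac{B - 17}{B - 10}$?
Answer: $\frac{15809356086}{6479} \approx 2.4401 \cdot 10^{6}$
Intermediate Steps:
$z{\left(B \right)} = \frac{-17 + B}{-10 + B}$
$u{\left(C,y \right)} = 8$ ($u{\left(C,y \right)} = \left(y + 8\right) - y = \left(8 + y\right) - y = 8$)
$\left(1620081 + 821093\right) - \left(1082 - \frac{z{\left(-1 \right)}}{u{\left(17,-17 \right)} + 581}\right) = \left(1620081 + 821093\right) - \left(1082 - \frac{\frac{1}{-10 - 1} \left(-17 - 1\right)}{8 + 581}\right) = 2441174 - \left(1082 - \frac{\frac{1}{-11} \left(-18\right)}{589}\right) = 2441174 - \left(1082 - \left(- \frac{1}{11}\right) \left(-18\right) \frac{1}{589}\right) = 2441174 + \left(-1082 + \frac{18}{11} \cdot \frac{1}{589}\right) = 2441174 + \left(-1082 + \frac{18}{6479}\right) = 2441174 - \frac{7010260}{6479} = \frac{15809356086}{6479}$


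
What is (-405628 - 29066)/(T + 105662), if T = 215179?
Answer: -144898/106947 ≈ -1.3549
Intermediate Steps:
(-405628 - 29066)/(T + 105662) = (-405628 - 29066)/(215179 + 105662) = -434694/320841 = -434694*1/320841 = -144898/106947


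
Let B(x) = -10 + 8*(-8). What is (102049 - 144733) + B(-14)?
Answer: -42758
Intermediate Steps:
B(x) = -74 (B(x) = -10 - 64 = -74)
(102049 - 144733) + B(-14) = (102049 - 144733) - 74 = -42684 - 74 = -42758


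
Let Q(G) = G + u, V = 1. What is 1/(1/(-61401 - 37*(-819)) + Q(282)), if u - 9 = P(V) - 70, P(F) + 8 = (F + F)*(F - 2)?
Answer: 31098/6561677 ≈ 0.0047393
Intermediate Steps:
P(F) = -8 + 2*F*(-2 + F) (P(F) = -8 + (F + F)*(F - 2) = -8 + (2*F)*(-2 + F) = -8 + 2*F*(-2 + F))
u = -71 (u = 9 + ((-8 - 4*1 + 2*1²) - 70) = 9 + ((-8 - 4 + 2*1) - 70) = 9 + ((-8 - 4 + 2) - 70) = 9 + (-10 - 70) = 9 - 80 = -71)
Q(G) = -71 + G (Q(G) = G - 71 = -71 + G)
1/(1/(-61401 - 37*(-819)) + Q(282)) = 1/(1/(-61401 - 37*(-819)) + (-71 + 282)) = 1/(1/(-61401 + 30303) + 211) = 1/(1/(-31098) + 211) = 1/(-1/31098 + 211) = 1/(6561677/31098) = 31098/6561677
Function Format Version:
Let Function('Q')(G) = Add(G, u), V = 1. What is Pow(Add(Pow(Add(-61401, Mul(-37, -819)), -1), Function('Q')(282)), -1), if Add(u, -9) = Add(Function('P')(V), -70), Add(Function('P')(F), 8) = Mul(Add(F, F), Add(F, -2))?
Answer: Rational(31098, 6561677) ≈ 0.0047393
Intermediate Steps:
Function('P')(F) = Add(-8, Mul(2, F, Add(-2, F))) (Function('P')(F) = Add(-8, Mul(Add(F, F), Add(F, -2))) = Add(-8, Mul(Mul(2, F), Add(-2, F))) = Add(-8, Mul(2, F, Add(-2, F))))
u = -71 (u = Add(9, Add(Add(-8, Mul(-4, 1), Mul(2, Pow(1, 2))), -70)) = Add(9, Add(Add(-8, -4, Mul(2, 1)), -70)) = Add(9, Add(Add(-8, -4, 2), -70)) = Add(9, Add(-10, -70)) = Add(9, -80) = -71)
Function('Q')(G) = Add(-71, G) (Function('Q')(G) = Add(G, -71) = Add(-71, G))
Pow(Add(Pow(Add(-61401, Mul(-37, -819)), -1), Function('Q')(282)), -1) = Pow(Add(Pow(Add(-61401, Mul(-37, -819)), -1), Add(-71, 282)), -1) = Pow(Add(Pow(Add(-61401, 30303), -1), 211), -1) = Pow(Add(Pow(-31098, -1), 211), -1) = Pow(Add(Rational(-1, 31098), 211), -1) = Pow(Rational(6561677, 31098), -1) = Rational(31098, 6561677)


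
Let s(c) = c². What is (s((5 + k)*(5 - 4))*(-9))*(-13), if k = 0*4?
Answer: 2925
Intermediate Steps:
k = 0
(s((5 + k)*(5 - 4))*(-9))*(-13) = (((5 + 0)*(5 - 4))²*(-9))*(-13) = ((5*1)²*(-9))*(-13) = (5²*(-9))*(-13) = (25*(-9))*(-13) = -225*(-13) = 2925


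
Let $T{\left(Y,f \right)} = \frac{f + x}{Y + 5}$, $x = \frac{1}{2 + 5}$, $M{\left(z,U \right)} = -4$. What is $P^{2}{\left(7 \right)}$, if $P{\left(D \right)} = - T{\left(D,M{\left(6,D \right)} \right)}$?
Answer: $\frac{81}{784} \approx 0.10332$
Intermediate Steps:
$x = \frac{1}{7} \approx 0.14286$
$T{\left(Y,f \right)} = \frac{\frac{1}{7} + f}{5 + Y}$ ($T{\left(Y,f \right)} = \frac{f + \frac{1}{7}}{Y + 5} = \frac{\frac{1}{7} + f}{5 + Y}$)
$P{\left(D \right)} = \frac{27}{7 \left(5 + D\right)}$ ($P{\left(D \right)} = - \frac{\frac{1}{7} - 4}{5 + D} = - \frac{-27}{\left(5 + D\right) 7} = - \frac{-27}{7 \left(5 + D\right)} = \frac{27}{7 \left(5 + D\right)}$)
$P^{2}{\left(7 \right)} = \left(\frac{27}{7 \left(5 + 7\right)}\right)^{2} = \left(\frac{27}{7 \cdot 12}\right)^{2} = \left(\frac{27}{7} \cdot \frac{1}{12}\right)^{2} = \left(\frac{9}{28}\right)^{2} = \frac{81}{784}$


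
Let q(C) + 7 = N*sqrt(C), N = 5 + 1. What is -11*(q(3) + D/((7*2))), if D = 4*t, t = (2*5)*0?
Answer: 77 - 66*sqrt(3) ≈ -37.315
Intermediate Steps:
N = 6
q(C) = -7 + 6*sqrt(C)
t = 0 (t = 10*0 = 0)
D = 0 (D = 4*0 = 0)
-11*(q(3) + D/((7*2))) = -11*((-7 + 6*sqrt(3)) + 0/((7*2))) = -11*((-7 + 6*sqrt(3)) + 0/14) = -11*((-7 + 6*sqrt(3)) + 0*(1/14)) = -11*((-7 + 6*sqrt(3)) + 0) = -11*(-7 + 6*sqrt(3)) = 77 - 66*sqrt(3)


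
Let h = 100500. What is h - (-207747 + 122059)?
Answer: 186188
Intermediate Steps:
h - (-207747 + 122059) = 100500 - (-207747 + 122059) = 100500 - 1*(-85688) = 100500 + 85688 = 186188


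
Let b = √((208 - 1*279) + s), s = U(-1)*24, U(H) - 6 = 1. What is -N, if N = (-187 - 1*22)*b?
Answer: 209*√97 ≈ 2058.4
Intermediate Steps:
U(H) = 7 (U(H) = 6 + 1 = 7)
s = 168 (s = 7*24 = 168)
b = √97 (b = √((208 - 1*279) + 168) = √((208 - 279) + 168) = √(-71 + 168) = √97 ≈ 9.8489)
N = -209*√97 (N = (-187 - 1*22)*√97 = (-187 - 22)*√97 = -209*√97 ≈ -2058.4)
-N = -(-209)*√97 = 209*√97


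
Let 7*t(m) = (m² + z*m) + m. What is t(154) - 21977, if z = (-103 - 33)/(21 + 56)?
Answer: -130241/7 ≈ -18606.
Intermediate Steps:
z = -136/77 ≈ -1.7662
t(m) = -59*m/539 + m²/7 (t(m) = ((m² - 136*m/77) + m)/7 = (m² - 59*m/77)/7 = -59*m/539 + m²/7)
t(154) - 21977 = (1/539)*154*(-59 + 77*154) - 21977 = (1/539)*154*(-59 + 11858) - 21977 = (1/539)*154*11799 - 21977 = 23598/7 - 21977 = -130241/7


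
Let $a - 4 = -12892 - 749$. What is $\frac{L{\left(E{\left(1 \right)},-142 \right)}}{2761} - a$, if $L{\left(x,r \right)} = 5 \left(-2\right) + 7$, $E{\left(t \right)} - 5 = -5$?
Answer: $\frac{37651754}{2761} \approx 13637.0$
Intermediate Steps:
$E{\left(t \right)} = 0$ ($E{\left(t \right)} = 5 - 5 = 0$)
$L{\left(x,r \right)} = -3$ ($L{\left(x,r \right)} = -10 + 7 = -3$)
$a = -13637$ ($a = 4 - 13641 = -13637$)
$\frac{L{\left(E{\left(1 \right)},-142 \right)}}{2761} - a = - \frac{3}{2761} - -13637 = \left(-3\right) \frac{1}{2761} + 13637 = - \frac{3}{2761} + 13637 = \frac{37651754}{2761}$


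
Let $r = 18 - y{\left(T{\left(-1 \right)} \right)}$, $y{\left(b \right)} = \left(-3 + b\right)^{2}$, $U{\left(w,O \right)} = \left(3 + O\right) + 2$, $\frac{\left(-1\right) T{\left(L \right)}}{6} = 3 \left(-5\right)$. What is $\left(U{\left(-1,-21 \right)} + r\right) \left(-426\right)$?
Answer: $3223542$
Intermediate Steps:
$T{\left(L \right)} = 90$ ($T{\left(L \right)} = - 6 \cdot 3 \left(-5\right) = \left(-6\right) \left(-15\right) = 90$)
$U{\left(w,O \right)} = 5 + O$
$r = -7551$ ($r = 18 - \left(-3 + 90\right)^{2} = 18 - 87^{2} = 18 - 7569 = -7551$)
$\left(U{\left(-1,-21 \right)} + r\right) \left(-426\right) = \left(\left(5 - 21\right) - 7551\right) \left(-426\right) = \left(-16 - 7551\right) \left(-426\right) = \left(-7567\right) \left(-426\right) = 3223542$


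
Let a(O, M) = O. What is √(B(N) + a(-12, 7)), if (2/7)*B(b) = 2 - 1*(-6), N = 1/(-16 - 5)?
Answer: 4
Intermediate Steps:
N = -1/21 (N = 1/(-21) = -1/21 ≈ -0.047619)
B(b) = 28 (B(b) = 7*(2 - 1*(-6))/2 = 7*(2 + 6)/2 = (7/2)*8 = 28)
√(B(N) + a(-12, 7)) = √(28 - 12) = √16 = 4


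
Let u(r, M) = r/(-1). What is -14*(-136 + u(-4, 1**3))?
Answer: 1848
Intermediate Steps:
u(r, M) = -r (u(r, M) = r*(-1) = -r)
-14*(-136 + u(-4, 1**3)) = -14*(-136 - 1*(-4)) = -14*(-136 + 4) = -14*(-132) = 1848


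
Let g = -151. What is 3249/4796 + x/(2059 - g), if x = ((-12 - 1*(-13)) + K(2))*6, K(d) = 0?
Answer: 3604533/5299580 ≈ 0.68015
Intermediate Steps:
x = 6 (x = ((-12 - 1*(-13)) + 0)*6 = ((-12 + 13) + 0)*6 = (1 + 0)*6 = 1*6 = 6)
3249/4796 + x/(2059 - g) = 3249/4796 + 6/(2059 - 1*(-151)) = 3249*(1/4796) + 6/(2059 + 151) = 3249/4796 + 6/2210 = 3249/4796 + 6*(1/2210) = 3249/4796 + 3/1105 = 3604533/5299580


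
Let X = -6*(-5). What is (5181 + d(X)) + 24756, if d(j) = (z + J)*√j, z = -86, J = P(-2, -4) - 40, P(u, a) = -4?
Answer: 29937 - 130*√30 ≈ 29225.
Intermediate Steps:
X = 30
J = -44 (J = -4 - 40 = -44)
d(j) = -130*√j (d(j) = (-86 - 44)*√j = -130*√j)
(5181 + d(X)) + 24756 = (5181 - 130*√30) + 24756 = 29937 - 130*√30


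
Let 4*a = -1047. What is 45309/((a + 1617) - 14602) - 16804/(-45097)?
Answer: -662073304/217232249 ≈ -3.0478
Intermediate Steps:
a = -1047/4 (a = (¼)*(-1047) = -1047/4 ≈ -261.75)
45309/((a + 1617) - 14602) - 16804/(-45097) = 45309/((-1047/4 + 1617) - 14602) - 16804/(-45097) = 45309/(5421/4 - 14602) - 16804*(-1/45097) = 45309/(-52987/4) + 16804/45097 = 45309*(-4/52987) + 16804/45097 = -16476/4817 + 16804/45097 = -662073304/217232249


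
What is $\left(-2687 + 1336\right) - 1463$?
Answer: $-2814$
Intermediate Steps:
$\left(-2687 + 1336\right) - 1463 = -1351 - 1463 = -2814$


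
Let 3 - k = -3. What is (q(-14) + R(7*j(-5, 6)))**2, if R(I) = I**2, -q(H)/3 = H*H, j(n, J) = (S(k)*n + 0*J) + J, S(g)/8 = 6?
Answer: 7195570191936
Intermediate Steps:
k = 6 (k = 3 - 1*(-3) = 3 + 3 = 6)
S(g) = 48 (S(g) = 8*6 = 48)
j(n, J) = J + 48*n (j(n, J) = (48*n + 0*J) + J = (48*n + 0) + J = 48*n + J = J + 48*n)
q(H) = -3*H**2 (q(H) = -3*H*H = -3*H**2)
(q(-14) + R(7*j(-5, 6)))**2 = (-3*(-14)**2 + (7*(6 + 48*(-5)))**2)**2 = (-3*196 + (7*(6 - 240))**2)**2 = (-588 + (7*(-234))**2)**2 = (-588 + (-1638)**2)**2 = (-588 + 2683044)**2 = 2682456**2 = 7195570191936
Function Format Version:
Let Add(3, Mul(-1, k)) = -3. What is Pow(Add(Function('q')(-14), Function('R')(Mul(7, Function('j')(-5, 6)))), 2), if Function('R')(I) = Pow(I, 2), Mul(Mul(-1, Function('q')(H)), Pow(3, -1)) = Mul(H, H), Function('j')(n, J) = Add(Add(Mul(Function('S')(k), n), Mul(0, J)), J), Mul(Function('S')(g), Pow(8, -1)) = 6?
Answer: 7195570191936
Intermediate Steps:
k = 6 (k = Add(3, Mul(-1, -3)) = Add(3, 3) = 6)
Function('S')(g) = 48 (Function('S')(g) = Mul(8, 6) = 48)
Function('j')(n, J) = Add(J, Mul(48, n)) (Function('j')(n, J) = Add(Add(Mul(48, n), Mul(0, J)), J) = Add(Add(Mul(48, n), 0), J) = Add(Mul(48, n), J) = Add(J, Mul(48, n)))
Function('q')(H) = Mul(-3, Pow(H, 2)) (Function('q')(H) = Mul(-3, Mul(H, H)) = Mul(-3, Pow(H, 2)))
Pow(Add(Function('q')(-14), Function('R')(Mul(7, Function('j')(-5, 6)))), 2) = Pow(Add(Mul(-3, Pow(-14, 2)), Pow(Mul(7, Add(6, Mul(48, -5))), 2)), 2) = Pow(Add(Mul(-3, 196), Pow(Mul(7, Add(6, -240)), 2)), 2) = Pow(Add(-588, Pow(Mul(7, -234), 2)), 2) = Pow(Add(-588, Pow(-1638, 2)), 2) = Pow(Add(-588, 2683044), 2) = Pow(2682456, 2) = 7195570191936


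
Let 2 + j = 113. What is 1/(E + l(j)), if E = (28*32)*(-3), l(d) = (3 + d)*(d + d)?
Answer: 1/22620 ≈ 4.4209e-5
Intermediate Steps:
j = 111 (j = -2 + 113 = 111)
l(d) = 2*d*(3 + d) (l(d) = (3 + d)*(2*d) = 2*d*(3 + d))
E = -2688 (E = 896*(-3) = -2688)
1/(E + l(j)) = 1/(-2688 + 2*111*(3 + 111)) = 1/(-2688 + 2*111*114) = 1/(-2688 + 25308) = 1/22620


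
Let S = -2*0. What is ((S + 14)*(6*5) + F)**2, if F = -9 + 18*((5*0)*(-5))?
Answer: 168921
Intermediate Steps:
S = 0
F = -9 (F = -9 + 18*(0*(-5)) = -9 + 18*0 = -9 + 0 = -9)
((S + 14)*(6*5) + F)**2 = ((0 + 14)*(6*5) - 9)**2 = (14*30 - 9)**2 = (420 - 9)**2 = 411**2 = 168921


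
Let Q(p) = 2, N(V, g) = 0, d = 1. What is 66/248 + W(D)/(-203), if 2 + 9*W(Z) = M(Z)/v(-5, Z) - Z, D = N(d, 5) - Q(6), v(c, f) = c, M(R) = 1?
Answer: 301579/1132740 ≈ 0.26624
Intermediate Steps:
D = -2 (D = 0 - 1*2 = 0 - 2 = -2)
W(Z) = -11/45 - Z/9 (W(Z) = -2/9 + (1/(-5) - Z)/9 = -2/9 + (1*(-1/5) - Z)/9 = -2/9 + (-1/5 - Z)/9 = -2/9 + (-1/45 - Z/9) = -11/45 - Z/9)
66/248 + W(D)/(-203) = 66/248 + (-11/45 - 1/9*(-2))/(-203) = 66*(1/248) + (-11/45 + 2/9)*(-1/203) = 33/124 - 1/45*(-1/203) = 33/124 + 1/9135 = 301579/1132740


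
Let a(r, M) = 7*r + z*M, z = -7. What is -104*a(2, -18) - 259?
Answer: -14819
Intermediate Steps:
a(r, M) = -7*M + 7*r (a(r, M) = 7*r - 7*M = -7*M + 7*r)
-104*a(2, -18) - 259 = -104*(-7*(-18) + 7*2) - 259 = -104*(126 + 14) - 259 = -104*140 - 259 = -14560 - 259 = -14819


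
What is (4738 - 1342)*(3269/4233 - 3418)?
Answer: -16374521500/1411 ≈ -1.1605e+7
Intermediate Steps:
(4738 - 1342)*(3269/4233 - 3418) = 3396*(3269*(1/4233) - 3418) = 3396*(3269/4233 - 3418) = 3396*(-14465125/4233) = -16374521500/1411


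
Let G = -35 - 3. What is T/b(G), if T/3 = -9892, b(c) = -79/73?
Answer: 2166348/79 ≈ 27422.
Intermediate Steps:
G = -38
b(c) = -79/73 (b(c) = -79*1/73 = -79/73)
T = -29676 (T = 3*(-9892) = -29676)
T/b(G) = -29676/(-79/73) = -29676*(-73/79) = 2166348/79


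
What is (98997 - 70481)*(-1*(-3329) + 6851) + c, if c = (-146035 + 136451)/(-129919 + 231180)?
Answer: 29395347312096/101261 ≈ 2.9029e+8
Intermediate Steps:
c = -9584/101261 ≈ -0.094646
(98997 - 70481)*(-1*(-3329) + 6851) + c = (98997 - 70481)*(-1*(-3329) + 6851) - 9584/101261 = 28516*(3329 + 6851) - 9584/101261 = 28516*10180 - 9584/101261 = 290292880 - 9584/101261 = 29395347312096/101261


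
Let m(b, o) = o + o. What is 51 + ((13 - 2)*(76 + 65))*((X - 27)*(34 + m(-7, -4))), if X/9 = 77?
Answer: 26857167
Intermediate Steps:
X = 693 (X = 9*77 = 693)
m(b, o) = 2*o
51 + ((13 - 2)*(76 + 65))*((X - 27)*(34 + m(-7, -4))) = 51 + ((13 - 2)*(76 + 65))*((693 - 27)*(34 + 2*(-4))) = 51 + (11*141)*(666*(34 - 8)) = 51 + 1551*(666*26) = 51 + 1551*17316 = 51 + 26857116 = 26857167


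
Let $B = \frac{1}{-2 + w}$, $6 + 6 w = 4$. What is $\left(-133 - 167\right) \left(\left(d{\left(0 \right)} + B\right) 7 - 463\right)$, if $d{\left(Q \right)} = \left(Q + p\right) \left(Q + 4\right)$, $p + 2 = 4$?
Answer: $123000$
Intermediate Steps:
$w = - \frac{1}{3}$ ($w = -1 + \frac{1}{6} \cdot 4 = -1 + \frac{2}{3} = - \frac{1}{3} \approx -0.33333$)
$B = - \frac{3}{7}$ ($B = \frac{1}{-2 - \frac{1}{3}} = \frac{1}{- \frac{7}{3}} = - \frac{3}{7} \approx -0.42857$)
$p = 2$ ($p = -2 + 4 = 2$)
$d{\left(Q \right)} = \left(2 + Q\right) \left(4 + Q\right)$ ($d{\left(Q \right)} = \left(Q + 2\right) \left(Q + 4\right) = \left(2 + Q\right) \left(4 + Q\right)$)
$\left(-133 - 167\right) \left(\left(d{\left(0 \right)} + B\right) 7 - 463\right) = \left(-133 - 167\right) \left(\left(\left(8 + 0^{2} + 6 \cdot 0\right) - \frac{3}{7}\right) 7 - 463\right) = - 300 \left(\left(\left(8 + 0 + 0\right) - \frac{3}{7}\right) 7 - 463\right) = - 300 \left(\left(8 - \frac{3}{7}\right) 7 - 463\right) = - 300 \left(\frac{53}{7} \cdot 7 - 463\right) = - 300 \left(53 - 463\right) = \left(-300\right) \left(-410\right) = 123000$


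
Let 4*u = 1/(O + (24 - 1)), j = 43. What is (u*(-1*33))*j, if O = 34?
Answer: -473/76 ≈ -6.2237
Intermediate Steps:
u = 1/228 (u = 1/(4*(34 + (24 - 1))) = 1/(4*(34 + 23)) = (¼)/57 = (¼)*(1/57) = 1/228 ≈ 0.0043860)
(u*(-1*33))*j = ((-1*33)/228)*43 = ((1/228)*(-33))*43 = -11/76*43 = -473/76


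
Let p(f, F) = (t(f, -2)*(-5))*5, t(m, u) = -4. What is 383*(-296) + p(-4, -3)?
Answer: -113268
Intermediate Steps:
p(f, F) = 100 (p(f, F) = -4*(-5)*5 = 20*5 = 100)
383*(-296) + p(-4, -3) = 383*(-296) + 100 = -113368 + 100 = -113268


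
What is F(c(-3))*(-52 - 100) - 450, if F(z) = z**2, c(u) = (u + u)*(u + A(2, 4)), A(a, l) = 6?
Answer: -49698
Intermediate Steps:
c(u) = 2*u*(6 + u) (c(u) = (u + u)*(u + 6) = (2*u)*(6 + u) = 2*u*(6 + u))
F(c(-3))*(-52 - 100) - 450 = (2*(-3)*(6 - 3))**2*(-52 - 100) - 450 = (2*(-3)*3)**2*(-152) - 450 = (-18)**2*(-152) - 450 = 324*(-152) - 450 = -49248 - 450 = -49698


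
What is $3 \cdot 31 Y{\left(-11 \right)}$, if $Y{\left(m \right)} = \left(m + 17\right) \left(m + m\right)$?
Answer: $-12276$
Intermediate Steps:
$Y{\left(m \right)} = 2 m \left(17 + m\right)$ ($Y{\left(m \right)} = \left(17 + m\right) 2 m = 2 m \left(17 + m\right)$)
$3 \cdot 31 Y{\left(-11 \right)} = 3 \cdot 31 \cdot 2 \left(-11\right) \left(17 - 11\right) = 93 \cdot 2 \left(-11\right) 6 = 93 \left(-132\right) = -12276$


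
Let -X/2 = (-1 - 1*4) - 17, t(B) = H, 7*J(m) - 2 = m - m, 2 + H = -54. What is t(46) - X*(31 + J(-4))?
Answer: -10028/7 ≈ -1432.6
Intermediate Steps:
H = -56 (H = -2 - 54 = -56)
J(m) = 2/7 (J(m) = 2/7 + (m - m)/7 = 2/7 + (1/7)*0 = 2/7 + 0 = 2/7)
t(B) = -56
X = 44 (X = -2*((-1 - 1*4) - 17) = -2*((-1 - 4) - 17) = -2*(-5 - 17) = -2*(-22) = 44)
t(46) - X*(31 + J(-4)) = -56 - 44*(31 + 2/7) = -56 - 44*219/7 = -56 - 1*9636/7 = -56 - 9636/7 = -10028/7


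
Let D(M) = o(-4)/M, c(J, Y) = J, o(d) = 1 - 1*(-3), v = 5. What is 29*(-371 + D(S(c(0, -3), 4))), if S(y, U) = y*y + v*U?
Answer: -53766/5 ≈ -10753.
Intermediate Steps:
o(d) = 4 (o(d) = 1 + 3 = 4)
S(y, U) = y² + 5*U (S(y, U) = y*y + 5*U = y² + 5*U)
D(M) = 4/M
29*(-371 + D(S(c(0, -3), 4))) = 29*(-371 + 4/(0² + 5*4)) = 29*(-371 + 4/(0 + 20)) = 29*(-371 + 4/20) = 29*(-371 + 4*(1/20)) = 29*(-371 + ⅕) = 29*(-1854/5) = -53766/5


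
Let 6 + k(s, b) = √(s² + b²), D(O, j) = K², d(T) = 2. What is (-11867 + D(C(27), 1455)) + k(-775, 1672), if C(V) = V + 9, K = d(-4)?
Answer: -11869 + √3396209 ≈ -10026.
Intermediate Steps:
K = 2
C(V) = 9 + V
D(O, j) = 4 (D(O, j) = 2² = 4)
k(s, b) = -6 + √(b² + s²) (k(s, b) = -6 + √(s² + b²) = -6 + √(b² + s²))
(-11867 + D(C(27), 1455)) + k(-775, 1672) = (-11867 + 4) + (-6 + √(1672² + (-775)²)) = -11863 + (-6 + √(2795584 + 600625)) = -11863 + (-6 + √3396209) = -11869 + √3396209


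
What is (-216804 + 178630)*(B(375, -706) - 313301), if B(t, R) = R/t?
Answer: 4485009091094/375 ≈ 1.1960e+10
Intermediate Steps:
(-216804 + 178630)*(B(375, -706) - 313301) = (-216804 + 178630)*(-706/375 - 313301) = -38174*(-706*1/375 - 313301) = -38174*(-706/375 - 313301) = -38174*(-117488581/375) = 4485009091094/375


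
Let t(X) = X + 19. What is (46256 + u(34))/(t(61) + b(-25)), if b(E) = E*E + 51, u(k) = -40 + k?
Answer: 23125/378 ≈ 61.177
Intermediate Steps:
t(X) = 19 + X
b(E) = 51 + E² (b(E) = E² + 51 = 51 + E²)
(46256 + u(34))/(t(61) + b(-25)) = (46256 + (-40 + 34))/((19 + 61) + (51 + (-25)²)) = (46256 - 6)/(80 + (51 + 625)) = 46250/(80 + 676) = 46250/756 = 46250*(1/756) = 23125/378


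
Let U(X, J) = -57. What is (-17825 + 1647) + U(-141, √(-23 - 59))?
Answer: -16235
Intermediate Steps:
(-17825 + 1647) + U(-141, √(-23 - 59)) = (-17825 + 1647) - 57 = -16178 - 57 = -16235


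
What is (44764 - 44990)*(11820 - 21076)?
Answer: 2091856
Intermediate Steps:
(44764 - 44990)*(11820 - 21076) = -226*(-9256) = 2091856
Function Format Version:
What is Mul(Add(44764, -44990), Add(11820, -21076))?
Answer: 2091856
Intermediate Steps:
Mul(Add(44764, -44990), Add(11820, -21076)) = Mul(-226, -9256) = 2091856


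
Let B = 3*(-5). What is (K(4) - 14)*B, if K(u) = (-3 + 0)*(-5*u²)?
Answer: -3390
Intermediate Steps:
K(u) = 15*u² (K(u) = -(-15)*u² = 15*u²)
B = -15
(K(4) - 14)*B = (15*4² - 14)*(-15) = (15*16 - 14)*(-15) = (240 - 14)*(-15) = 226*(-15) = -3390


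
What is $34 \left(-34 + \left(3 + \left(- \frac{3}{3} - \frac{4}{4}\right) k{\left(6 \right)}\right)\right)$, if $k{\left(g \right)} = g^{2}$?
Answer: $-3502$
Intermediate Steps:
$34 \left(-34 + \left(3 + \left(- \frac{3}{3} - \frac{4}{4}\right) k{\left(6 \right)}\right)\right) = 34 \left(-34 + \left(3 + \left(- \frac{3}{3} - \frac{4}{4}\right) 6^{2}\right)\right) = 34 \left(-34 + \left(3 + \left(\left(-3\right) \frac{1}{3} - 1\right) 36\right)\right) = 34 \left(-34 + \left(3 + \left(-1 - 1\right) 36\right)\right) = 34 \left(-34 + \left(3 - 72\right)\right) = 34 \left(-34 - 69\right) = 34 \left(-103\right) = -3502$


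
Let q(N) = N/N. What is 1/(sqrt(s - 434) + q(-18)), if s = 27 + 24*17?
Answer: 1/2 ≈ 0.50000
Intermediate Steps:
s = 435 (s = 27 + 408 = 435)
q(N) = 1
1/(sqrt(s - 434) + q(-18)) = 1/(sqrt(435 - 434) + 1) = 1/(sqrt(1) + 1) = 1/(1 + 1) = 1/2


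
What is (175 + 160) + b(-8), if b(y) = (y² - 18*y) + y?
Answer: 535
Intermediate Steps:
b(y) = y² - 17*y
(175 + 160) + b(-8) = (175 + 160) - 8*(-17 - 8) = 335 - 8*(-25) = 335 + 200 = 535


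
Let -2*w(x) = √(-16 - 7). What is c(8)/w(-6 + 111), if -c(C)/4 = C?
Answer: -64*I*√23/23 ≈ -13.345*I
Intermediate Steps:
w(x) = -I*√23/2 (w(x) = -√(-16 - 7)/2 = -I*√23/2)
c(C) = -4*C
c(8)/w(-6 + 111) = (-4*8)/((-I*√23/2)) = -64*I*√23/23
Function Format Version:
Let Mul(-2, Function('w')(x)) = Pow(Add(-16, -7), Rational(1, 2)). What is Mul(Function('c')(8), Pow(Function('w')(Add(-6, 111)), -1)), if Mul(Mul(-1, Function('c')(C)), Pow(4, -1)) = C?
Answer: Mul(Rational(-64, 23), I, Pow(23, Rational(1, 2))) ≈ Mul(-13.345, I)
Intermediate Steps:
Function('w')(x) = Mul(Rational(-1, 2), I, Pow(23, Rational(1, 2))) (Function('w')(x) = Mul(Rational(-1, 2), Pow(Add(-16, -7), Rational(1, 2))) = Mul(Rational(-1, 2), Pow(-23, Rational(1, 2))) = Mul(Rational(-1, 2), Mul(I, Pow(23, Rational(1, 2)))) = Mul(Rational(-1, 2), I, Pow(23, Rational(1, 2))))
Function('c')(C) = Mul(-4, C)
Mul(Function('c')(8), Pow(Function('w')(Add(-6, 111)), -1)) = Mul(Mul(-4, 8), Pow(Mul(Rational(-1, 2), I, Pow(23, Rational(1, 2))), -1)) = Mul(-32, Mul(Rational(2, 23), I, Pow(23, Rational(1, 2)))) = Mul(Rational(-64, 23), I, Pow(23, Rational(1, 2)))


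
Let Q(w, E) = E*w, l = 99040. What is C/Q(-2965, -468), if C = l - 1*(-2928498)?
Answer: 1513769/693810 ≈ 2.1818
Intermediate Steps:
C = 3027538 (C = 99040 - 1*(-2928498) = 99040 + 2928498 = 3027538)
C/Q(-2965, -468) = 3027538/((-468*(-2965))) = 3027538/1387620 = 3027538*(1/1387620) = 1513769/693810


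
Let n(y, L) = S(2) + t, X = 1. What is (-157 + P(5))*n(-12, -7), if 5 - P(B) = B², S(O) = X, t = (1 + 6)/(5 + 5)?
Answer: -3009/10 ≈ -300.90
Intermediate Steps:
t = 7/10 ≈ 0.70000
S(O) = 1
P(B) = 5 - B²
n(y, L) = 17/10 (n(y, L) = 1 + 7/10 = 17/10)
(-157 + P(5))*n(-12, -7) = (-157 + (5 - 1*5²))*(17/10) = (-157 + (5 - 1*25))*(17/10) = (-157 + (5 - 25))*(17/10) = (-157 - 20)*(17/10) = -177*17/10 = -3009/10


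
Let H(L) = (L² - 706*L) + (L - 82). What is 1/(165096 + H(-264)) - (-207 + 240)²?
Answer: -458283869/420830 ≈ -1089.0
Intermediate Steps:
H(L) = -82 + L² - 705*L (H(L) = (L² - 706*L) + (-82 + L) = -82 + L² - 705*L)
1/(165096 + H(-264)) - (-207 + 240)² = 1/(165096 + (-82 + (-264)² - 705*(-264))) - (-207 + 240)² = 1/(165096 + (-82 + 69696 + 186120)) - 1*33² = 1/(165096 + 255734) - 1*1089 = 1/420830 - 1089 = -458283869/420830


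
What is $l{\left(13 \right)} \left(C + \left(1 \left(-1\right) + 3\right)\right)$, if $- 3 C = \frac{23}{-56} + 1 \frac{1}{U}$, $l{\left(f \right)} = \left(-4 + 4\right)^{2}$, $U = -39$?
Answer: $0$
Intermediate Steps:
$l{\left(f \right)} = 0$ ($l{\left(f \right)} = 0^{2} = 0$)
$C = \frac{953}{6552}$ ($C = - \frac{\frac{23}{-56} + 1 \frac{1}{-39}}{3} = - \frac{23 \left(- \frac{1}{56}\right) + 1 \left(- \frac{1}{39}\right)}{3} = - \frac{- \frac{23}{56} - \frac{1}{39}}{3} = \left(- \frac{1}{3}\right) \left(- \frac{953}{2184}\right) = \frac{953}{6552} \approx 0.14545$)
$l{\left(13 \right)} \left(C + \left(1 \left(-1\right) + 3\right)\right) = 0 \left(\frac{953}{6552} + \left(1 \left(-1\right) + 3\right)\right) = 0 \left(\frac{953}{6552} + \left(-1 + 3\right)\right) = 0 \left(\frac{953}{6552} + 2\right) = 0 \cdot \frac{14057}{6552} = 0$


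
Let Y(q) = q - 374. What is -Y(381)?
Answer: -7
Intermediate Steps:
Y(q) = -374 + q
-Y(381) = -(-374 + 381) = -1*7 = -7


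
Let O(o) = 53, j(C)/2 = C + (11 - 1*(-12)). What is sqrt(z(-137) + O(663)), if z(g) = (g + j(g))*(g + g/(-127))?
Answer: sqrt(801034847)/127 ≈ 222.85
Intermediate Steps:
j(C) = 46 + 2*C (j(C) = 2*(C + (11 - 1*(-12))) = 2*(C + (11 + 12)) = 2*(C + 23) = 2*(23 + C) = 46 + 2*C)
z(g) = 126*g*(46 + 3*g)/127 (z(g) = (g + (46 + 2*g))*(g + g/(-127)) = (46 + 3*g)*(g + g*(-1/127)) = (46 + 3*g)*(g - g/127) = (46 + 3*g)*(126*g/127) = 126*g*(46 + 3*g)/127)
sqrt(z(-137) + O(663)) = sqrt((126/127)*(-137)*(46 + 3*(-137)) + 53) = sqrt((126/127)*(-137)*(46 - 411) + 53) = sqrt((126/127)*(-137)*(-365) + 53) = sqrt(6300630/127 + 53) = sqrt(6307361/127) = sqrt(801034847)/127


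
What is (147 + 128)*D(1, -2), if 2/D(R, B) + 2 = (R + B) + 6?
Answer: 550/3 ≈ 183.33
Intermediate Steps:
D(R, B) = 2/(4 + B + R) (D(R, B) = 2/(-2 + ((R + B) + 6)) = 2/(-2 + ((B + R) + 6)) = 2/(-2 + (6 + B + R)) = 2/(4 + B + R))
(147 + 128)*D(1, -2) = (147 + 128)*(2/(4 - 2 + 1)) = 275*(2/3) = 550/3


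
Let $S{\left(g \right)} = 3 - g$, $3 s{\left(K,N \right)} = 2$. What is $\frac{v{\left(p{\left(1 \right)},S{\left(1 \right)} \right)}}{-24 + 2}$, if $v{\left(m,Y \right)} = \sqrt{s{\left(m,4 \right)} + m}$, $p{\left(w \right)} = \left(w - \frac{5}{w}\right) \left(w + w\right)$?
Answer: $- \frac{i \sqrt{66}}{66} \approx - 0.12309 i$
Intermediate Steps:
$s{\left(K,N \right)} = \frac{2}{3}$ ($s{\left(K,N \right)} = \frac{1}{3} \cdot 2 = \frac{2}{3}$)
$p{\left(w \right)} = 2 w \left(w - \frac{5}{w}\right)$ ($p{\left(w \right)} = \left(w - \frac{5}{w}\right) 2 w = 2 w \left(w - \frac{5}{w}\right)$)
$v{\left(m,Y \right)} = \sqrt{\frac{2}{3} + m}$
$\frac{v{\left(p{\left(1 \right)},S{\left(1 \right)} \right)}}{-24 + 2} = \frac{\frac{1}{3} \sqrt{6 + 9 \left(-10 + 2 \cdot 1^{2}\right)}}{-24 + 2} = \frac{\frac{1}{3} \sqrt{6 + 9 \left(-10 + 2 \cdot 1\right)}}{-22} = \frac{\sqrt{6 + 9 \left(-10 + 2\right)}}{3} \left(- \frac{1}{22}\right) = \frac{\sqrt{6 + 9 \left(-8\right)}}{3} \left(- \frac{1}{22}\right) = \frac{\sqrt{6 - 72}}{3} \left(- \frac{1}{22}\right) = \frac{\sqrt{-66}}{3} \left(- \frac{1}{22}\right) = \frac{i \sqrt{66}}{3} \left(- \frac{1}{22}\right) = - \frac{i \sqrt{66}}{66}$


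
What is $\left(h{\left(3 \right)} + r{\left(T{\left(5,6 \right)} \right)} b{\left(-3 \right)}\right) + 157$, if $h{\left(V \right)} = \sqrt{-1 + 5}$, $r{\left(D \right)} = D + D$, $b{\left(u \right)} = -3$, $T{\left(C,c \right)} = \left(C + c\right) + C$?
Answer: $63$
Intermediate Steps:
$T{\left(C,c \right)} = c + 2 C$
$r{\left(D \right)} = 2 D$
$h{\left(V \right)} = 2$ ($h{\left(V \right)} = \sqrt{4} = 2$)
$\left(h{\left(3 \right)} + r{\left(T{\left(5,6 \right)} \right)} b{\left(-3 \right)}\right) + 157 = \left(2 + 2 \left(6 + 2 \cdot 5\right) \left(-3\right)\right) + 157 = \left(2 + 2 \left(6 + 10\right) \left(-3\right)\right) + 157 = \left(2 + 2 \cdot 16 \left(-3\right)\right) + 157 = \left(2 + 32 \left(-3\right)\right) + 157 = \left(2 - 96\right) + 157 = -94 + 157 = 63$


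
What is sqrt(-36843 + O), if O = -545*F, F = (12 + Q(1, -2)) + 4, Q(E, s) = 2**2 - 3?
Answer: 2*I*sqrt(11527) ≈ 214.73*I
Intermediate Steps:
Q(E, s) = 1 (Q(E, s) = 4 - 3 = 1)
F = 17 (F = (12 + 1) + 4 = 13 + 4 = 17)
O = -9265 (O = -545*17 = -9265)
sqrt(-36843 + O) = sqrt(-36843 - 9265) = sqrt(-46108) = 2*I*sqrt(11527)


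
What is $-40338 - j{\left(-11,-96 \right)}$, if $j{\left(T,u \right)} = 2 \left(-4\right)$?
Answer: $-40330$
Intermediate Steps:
$j{\left(T,u \right)} = -8$
$-40338 - j{\left(-11,-96 \right)} = -40338 - -8 = -40338 + 8 = -40330$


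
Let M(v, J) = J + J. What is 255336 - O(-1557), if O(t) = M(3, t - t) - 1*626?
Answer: 255962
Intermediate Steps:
M(v, J) = 2*J
O(t) = -626 (O(t) = 2*(t - t) - 1*626 = 2*0 - 626 = 0 - 626 = -626)
255336 - O(-1557) = 255336 - 1*(-626) = 255336 + 626 = 255962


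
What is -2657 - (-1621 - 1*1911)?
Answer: 875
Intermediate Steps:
-2657 - (-1621 - 1*1911) = -2657 - (-1621 - 1911) = -2657 - 1*(-3532) = -2657 + 3532 = 875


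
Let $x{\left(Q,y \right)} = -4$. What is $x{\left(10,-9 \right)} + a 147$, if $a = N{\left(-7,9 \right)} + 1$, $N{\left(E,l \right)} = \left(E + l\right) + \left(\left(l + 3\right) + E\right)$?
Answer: $1172$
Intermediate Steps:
$N{\left(E,l \right)} = 3 + 2 E + 2 l$ ($N{\left(E,l \right)} = \left(E + l\right) + \left(\left(3 + l\right) + E\right) = \left(E + l\right) + \left(3 + E + l\right) = 3 + 2 E + 2 l$)
$a = 8$ ($a = \left(3 + 2 \left(-7\right) + 2 \cdot 9\right) + 1 = \left(3 - 14 + 18\right) + 1 = 7 + 1 = 8$)
$x{\left(10,-9 \right)} + a 147 = -4 + 8 \cdot 147 = -4 + 1176 = 1172$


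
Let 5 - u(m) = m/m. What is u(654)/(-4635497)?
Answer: -4/4635497 ≈ -8.6291e-7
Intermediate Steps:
u(m) = 4 (u(m) = 5 - m/m = 5 - 1*1 = 5 - 1 = 4)
u(654)/(-4635497) = 4/(-4635497) = 4*(-1/4635497) = -4/4635497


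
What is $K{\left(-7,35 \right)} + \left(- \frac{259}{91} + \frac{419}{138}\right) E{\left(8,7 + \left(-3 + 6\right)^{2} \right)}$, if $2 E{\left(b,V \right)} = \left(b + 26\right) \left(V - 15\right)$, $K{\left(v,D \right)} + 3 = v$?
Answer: $- \frac{12143}{1794} \approx -6.7687$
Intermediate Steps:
$K{\left(v,D \right)} = -3 + v$
$E{\left(b,V \right)} = \frac{\left(-15 + V\right) \left(26 + b\right)}{2}$ ($E{\left(b,V \right)} = \frac{\left(b + 26\right) \left(V - 15\right)}{2} = \frac{\left(26 + b\right) \left(-15 + V\right)}{2} = \frac{\left(-15 + V\right) \left(26 + b\right)}{2}$)
$K{\left(-7,35 \right)} + \left(- \frac{259}{91} + \frac{419}{138}\right) E{\left(8,7 + \left(-3 + 6\right)^{2} \right)} = \left(-3 - 7\right) + \left(- \frac{259}{91} + \frac{419}{138}\right) \left(-195 + 13 \left(7 + \left(-3 + 6\right)^{2}\right) - 60 + \frac{1}{2} \left(7 + \left(-3 + 6\right)^{2}\right) 8\right) = -10 + \left(\left(-259\right) \frac{1}{91} + 419 \cdot \frac{1}{138}\right) \left(-195 + 13 \left(7 + 3^{2}\right) - 60 + \frac{1}{2} \left(7 + 3^{2}\right) 8\right) = -10 + \left(- \frac{37}{13} + \frac{419}{138}\right) \left(-195 + 13 \left(7 + 9\right) - 60 + \frac{1}{2} \left(7 + 9\right) 8\right) = -10 + \frac{341 \left(-195 + 13 \cdot 16 - 60 + \frac{1}{2} \cdot 16 \cdot 8\right)}{1794} = -10 + \frac{341 \left(-195 + 208 - 60 + 64\right)}{1794} = -10 + \frac{341}{1794} \cdot 17 = -10 + \frac{5797}{1794} = - \frac{12143}{1794}$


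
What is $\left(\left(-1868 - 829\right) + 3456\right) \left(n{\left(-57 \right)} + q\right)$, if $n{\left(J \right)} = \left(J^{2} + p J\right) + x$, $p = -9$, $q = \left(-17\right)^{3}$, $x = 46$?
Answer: $-838695$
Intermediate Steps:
$q = -4913$
$n{\left(J \right)} = 46 + J^{2} - 9 J$ ($n{\left(J \right)} = \left(J^{2} - 9 J\right) + 46 = 46 + J^{2} - 9 J$)
$\left(\left(-1868 - 829\right) + 3456\right) \left(n{\left(-57 \right)} + q\right) = \left(\left(-1868 - 829\right) + 3456\right) \left(\left(46 + \left(-57\right)^{2} - -513\right) - 4913\right) = \left(-2697 + 3456\right) \left(\left(46 + 3249 + 513\right) - 4913\right) = 759 \left(3808 - 4913\right) = 759 \left(-1105\right) = -838695$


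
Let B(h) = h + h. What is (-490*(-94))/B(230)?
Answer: 2303/23 ≈ 100.13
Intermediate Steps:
B(h) = 2*h
(-490*(-94))/B(230) = (-490*(-94))/((2*230)) = 46060/460 = 46060*(1/460) = 2303/23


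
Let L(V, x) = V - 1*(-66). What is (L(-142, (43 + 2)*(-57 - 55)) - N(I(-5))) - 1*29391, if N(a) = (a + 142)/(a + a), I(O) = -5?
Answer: -294533/10 ≈ -29453.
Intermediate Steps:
L(V, x) = 66 + V (L(V, x) = V + 66 = 66 + V)
N(a) = (142 + a)/(2*a) (N(a) = (142 + a)/((2*a)) = (142 + a)*(1/(2*a)) = (142 + a)/(2*a))
(L(-142, (43 + 2)*(-57 - 55)) - N(I(-5))) - 1*29391 = ((66 - 142) - (142 - 5)/(2*(-5))) - 1*29391 = (-76 - (-1)*137/(2*5)) - 29391 = (-76 - 1*(-137/10)) - 29391 = (-76 + 137/10) - 29391 = -623/10 - 29391 = -294533/10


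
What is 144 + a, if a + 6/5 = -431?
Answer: -1441/5 ≈ -288.20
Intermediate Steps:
a = -2161/5 (a = -6/5 - 431 = -2161/5 ≈ -432.20)
144 + a = 144 - 2161/5 = -1441/5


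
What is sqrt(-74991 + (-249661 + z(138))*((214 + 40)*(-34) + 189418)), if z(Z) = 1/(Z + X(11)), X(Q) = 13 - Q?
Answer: I*sqrt(4513428860170)/10 ≈ 2.1245e+5*I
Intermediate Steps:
z(Z) = 1/(2 + Z) (z(Z) = 1/(Z + (13 - 1*11)) = 1/(Z + (13 - 11)) = 1/(Z + 2) = 1/(2 + Z))
sqrt(-74991 + (-249661 + z(138))*((214 + 40)*(-34) + 189418)) = sqrt(-74991 + (-249661 + 1/(2 + 138))*((214 + 40)*(-34) + 189418)) = sqrt(-74991 + (-249661 + 1/140)*(254*(-34) + 189418)) = sqrt(-74991 + (-249661 + 1/140)*(-8636 + 189418)) = sqrt(-74991 - 34952539/140*180782) = sqrt(-74991 - 451342136107/10) = sqrt(-451342886017/10) = I*sqrt(4513428860170)/10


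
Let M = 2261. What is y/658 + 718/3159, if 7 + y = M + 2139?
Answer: 14349931/2078622 ≈ 6.9036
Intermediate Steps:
y = 4393 (y = -7 + (2261 + 2139) = -7 + 4400 = 4393)
y/658 + 718/3159 = 4393/658 + 718/3159 = 14349931/2078622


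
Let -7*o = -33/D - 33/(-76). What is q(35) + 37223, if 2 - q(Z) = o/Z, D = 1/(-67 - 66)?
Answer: 693463097/18620 ≈ 37243.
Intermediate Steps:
D = -1/133 (D = 1/(-133) = -1/133 ≈ -0.0075188)
o = -333597/532 (o = -(-33/(-1/133) - 33/(-76))/7 = -(-33*(-133) - 33*(-1/76))/7 = -(4389 + 33/76)/7 = -1/7*333597/76 = -333597/532 ≈ -627.06)
q(Z) = 2 + 333597/(532*Z) (q(Z) = 2 - (-333597)/(532*Z) = 2 + 333597/(532*Z))
q(35) + 37223 = (2 + (333597/532)/35) + 37223 = (2 + (333597/532)*(1/35)) + 37223 = (2 + 333597/18620) + 37223 = 370837/18620 + 37223 = 693463097/18620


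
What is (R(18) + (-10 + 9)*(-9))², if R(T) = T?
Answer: 729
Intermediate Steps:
(R(18) + (-10 + 9)*(-9))² = (18 + (-10 + 9)*(-9))² = (18 - 1*(-9))² = (18 + 9)² = 27² = 729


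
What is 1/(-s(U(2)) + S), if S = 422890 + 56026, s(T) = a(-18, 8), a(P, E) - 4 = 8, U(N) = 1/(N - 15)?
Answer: 1/478904 ≈ 2.0881e-6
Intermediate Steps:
U(N) = 1/(-15 + N)
a(P, E) = 12 (a(P, E) = 4 + 8 = 12)
s(T) = 12
S = 478916
1/(-s(U(2)) + S) = 1/(-1*12 + 478916) = 1/(-12 + 478916) = 1/478904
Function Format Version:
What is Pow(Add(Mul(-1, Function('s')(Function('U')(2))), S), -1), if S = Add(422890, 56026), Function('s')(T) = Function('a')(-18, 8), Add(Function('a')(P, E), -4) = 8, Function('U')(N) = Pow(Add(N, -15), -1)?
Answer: Rational(1, 478904) ≈ 2.0881e-6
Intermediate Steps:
Function('U')(N) = Pow(Add(-15, N), -1)
Function('a')(P, E) = 12 (Function('a')(P, E) = Add(4, 8) = 12)
Function('s')(T) = 12
S = 478916
Pow(Add(Mul(-1, Function('s')(Function('U')(2))), S), -1) = Pow(Add(Mul(-1, 12), 478916), -1) = Pow(Add(-12, 478916), -1) = Pow(478904, -1) = Rational(1, 478904)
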